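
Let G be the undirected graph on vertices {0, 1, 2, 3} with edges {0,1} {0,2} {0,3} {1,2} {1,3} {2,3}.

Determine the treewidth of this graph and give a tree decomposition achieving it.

Treewidth 3.
Bags: B1 = {0, 1, 2, 3}
Tree: (single bag)

A single bag containing all 4 vertices is trivially a valid decomposition of width 3. Conversely, {0, 1, 2, 3} is a clique of size 4, and the vertices of any clique must share a bag in every tree decomposition; so some bag has ≥ 4 vertices and tw(G) ≥ 3. Therefore the treewidth is 3.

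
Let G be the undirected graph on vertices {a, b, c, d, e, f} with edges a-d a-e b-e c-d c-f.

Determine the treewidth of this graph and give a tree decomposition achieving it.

Treewidth 1.
One such decomposition:
Bags: B1 = {b, e}  B2 = {a, e}  B3 = {a, d}  B4 = {c, d}  B5 = {c, f}
Tree: B1–B2, B2–B3, B3–B4, B4–B5

The largest bag has 2 vertices, giving width 1; this decomposition certifies tw(G) ≤ 1. G has an edge, so its treewidth is at least 1. Combining the bounds, tw(G) = 1.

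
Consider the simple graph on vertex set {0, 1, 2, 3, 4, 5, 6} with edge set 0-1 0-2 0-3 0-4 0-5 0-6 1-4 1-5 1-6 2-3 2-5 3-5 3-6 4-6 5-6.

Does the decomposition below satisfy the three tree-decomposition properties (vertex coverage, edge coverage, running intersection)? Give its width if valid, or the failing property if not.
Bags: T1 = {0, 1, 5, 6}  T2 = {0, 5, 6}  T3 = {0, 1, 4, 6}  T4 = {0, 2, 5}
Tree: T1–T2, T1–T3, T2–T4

No — vertex 3 appears in no bag.

A tree decomposition must satisfy three properties: every vertex lies in some bag; for every edge, both endpoints lie together in some bag; and for every vertex, the bags containing it form a connected subtree. Here vertex 3 appears in no bag, so the decomposition is invalid.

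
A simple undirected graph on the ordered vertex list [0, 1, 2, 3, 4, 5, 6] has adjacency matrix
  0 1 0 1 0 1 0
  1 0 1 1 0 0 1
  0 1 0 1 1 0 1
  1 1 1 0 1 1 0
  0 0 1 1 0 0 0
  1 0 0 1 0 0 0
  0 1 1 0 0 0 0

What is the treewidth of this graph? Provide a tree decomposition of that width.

Every bag has size at most 3, so the width is 3 − 1 = 2 and tw(G) ≤ 2. Conversely, {0, 1, 3} is a clique of size 3, and the vertices of any clique must share a bag in every tree decomposition; so some bag has ≥ 3 vertices and tw(G) ≥ 2. Combining the bounds, tw(G) = 2.

Treewidth 2.
One such decomposition:
Bags: B1 = {0, 1, 3}  B2 = {1, 2, 3}  B3 = {0, 3, 5}  B4 = {1, 2, 6}  B5 = {2, 3, 4}
Tree: B1–B2, B1–B3, B2–B4, B2–B5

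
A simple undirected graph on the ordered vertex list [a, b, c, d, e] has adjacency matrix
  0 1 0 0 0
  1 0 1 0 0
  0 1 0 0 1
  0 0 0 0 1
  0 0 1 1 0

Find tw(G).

1

A width-1 tree decomposition is:
Bags: B1 = {a, b}  B2 = {b, c}  B3 = {c, e}  B4 = {d, e}
Tree: B1–B2, B2–B3, B3–B4
Each bag holds 2 vertices, so the decomposition has width 1, which upper-bounds the treewidth. Since G has at least one edge (e.g. a–b), it is not an edgeless graph, so tw(G) ≥ 1. Hence tw(G) = 1 exactly.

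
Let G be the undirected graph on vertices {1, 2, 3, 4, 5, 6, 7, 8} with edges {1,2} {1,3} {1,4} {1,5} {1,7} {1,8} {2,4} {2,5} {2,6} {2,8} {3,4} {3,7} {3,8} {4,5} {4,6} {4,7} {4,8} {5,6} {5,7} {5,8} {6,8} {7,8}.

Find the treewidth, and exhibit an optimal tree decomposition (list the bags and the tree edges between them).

Each bag holds 5 vertices, so the decomposition has width 4, which upper-bounds the treewidth. On the other hand G contains the 5-clique {1, 3, 4, 7, 8}. A clique must lie in a single bag of any decomposition, so no decomposition can have width below 4. Therefore the treewidth is 4.

Treewidth 4.
One optimal decomposition is:
Bags: B1 = {1, 4, 5, 7, 8}  B2 = {1, 2, 4, 5, 8}  B3 = {2, 4, 5, 6, 8}  B4 = {1, 3, 4, 7, 8}
Tree: B1–B2, B2–B3, B1–B4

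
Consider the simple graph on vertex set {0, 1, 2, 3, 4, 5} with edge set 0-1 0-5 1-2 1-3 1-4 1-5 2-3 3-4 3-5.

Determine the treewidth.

2

A width-2 tree decomposition is:
Bags: B1 = {0, 1, 5}  B2 = {1, 3, 5}  B3 = {1, 2, 3}  B4 = {1, 3, 4}
Tree: B1–B2, B2–B3, B3–B4
Every bag has size at most 3, so the width is 3 − 1 = 2 and tw(G) ≤ 2. For the lower bound, the 3 vertices {0, 1, 5} are pairwise adjacent, and any tree decomposition puts a clique entirely inside one bag — forcing width ≥ 2. Therefore the treewidth is 2.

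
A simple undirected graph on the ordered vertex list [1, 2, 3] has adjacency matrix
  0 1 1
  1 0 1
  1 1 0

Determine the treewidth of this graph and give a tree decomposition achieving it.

A single bag containing all 3 vertices is trivially a valid decomposition of width 2. Conversely, {1, 2, 3} is a clique of size 3, and the vertices of any clique must share a bag in every tree decomposition; so some bag has ≥ 3 vertices and tw(G) ≥ 2. Combining the bounds, tw(G) = 2.

Treewidth 2.
Bags: B1 = {1, 2, 3}
Tree: (single bag)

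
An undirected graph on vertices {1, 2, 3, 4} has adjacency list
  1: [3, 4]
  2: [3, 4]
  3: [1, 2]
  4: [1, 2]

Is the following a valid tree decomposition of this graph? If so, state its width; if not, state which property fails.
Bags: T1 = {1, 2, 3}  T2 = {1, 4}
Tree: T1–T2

No — edge (2,4) lies in no bag.

A tree decomposition must satisfy three properties: every vertex lies in some bag; for every edge, both endpoints lie together in some bag; and for every vertex, the bags containing it form a connected subtree. Here edge (2,4) lies in no bag, so the decomposition is invalid.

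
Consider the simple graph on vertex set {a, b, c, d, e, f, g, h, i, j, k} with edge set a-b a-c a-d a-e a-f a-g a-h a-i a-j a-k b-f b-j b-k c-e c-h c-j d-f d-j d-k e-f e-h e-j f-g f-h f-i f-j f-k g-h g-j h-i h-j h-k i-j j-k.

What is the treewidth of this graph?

4

A width-4 tree decomposition is:
Bags: B1 = {a, f, h, j, k}  B2 = {a, e, f, h, j}  B3 = {a, f, g, h, j}  B4 = {a, d, f, j, k}  B5 = {a, f, h, i, j}  B6 = {a, c, e, h, j}  B7 = {a, b, f, j, k}
Tree: B1–B2, B2–B3, B1–B4, B1–B5, B2–B6, B1–B7
The largest bag has 5 vertices, giving width 4; this decomposition certifies tw(G) ≤ 4. On the other hand G contains the 5-clique {a, c, e, h, j}. A clique must lie in a single bag of any decomposition, so no decomposition can have width below 4. Therefore the treewidth is 4.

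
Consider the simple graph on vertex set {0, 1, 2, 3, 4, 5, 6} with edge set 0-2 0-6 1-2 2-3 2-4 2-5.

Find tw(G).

1

A width-1 tree decomposition is:
Bags: B1 = {1, 2}  B2 = {2, 3}  B3 = {0, 2}  B4 = {2, 4}  B5 = {0, 6}  B6 = {2, 5}
Tree: B1–B2, B2–B3, B2–B4, B3–B5, B2–B6
Every bag has size at most 2, so the width is 2 − 1 = 1 and tw(G) ≤ 1. Since G has at least one edge (e.g. 1–2), it is not an edgeless graph, so tw(G) ≥ 1. Hence tw(G) = 1 exactly.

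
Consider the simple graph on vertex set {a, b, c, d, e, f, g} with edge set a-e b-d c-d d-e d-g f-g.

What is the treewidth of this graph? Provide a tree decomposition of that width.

Treewidth 1.
Bags: B1 = {b, d}  B2 = {d, e}  B3 = {c, d}  B4 = {a, e}  B5 = {d, g}  B6 = {f, g}
Tree: B1–B2, B2–B3, B2–B4, B3–B5, B5–B6

Each bag holds 2 vertices, so the decomposition has width 1, which upper-bounds the treewidth. Since G has at least one edge (e.g. b–d), it is not an edgeless graph, so tw(G) ≥ 1. The upper and lower bounds meet at 1, so that is the treewidth.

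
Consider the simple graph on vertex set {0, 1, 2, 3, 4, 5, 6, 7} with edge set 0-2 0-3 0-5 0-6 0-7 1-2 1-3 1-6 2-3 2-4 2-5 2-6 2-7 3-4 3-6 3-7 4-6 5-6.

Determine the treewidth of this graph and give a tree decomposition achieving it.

Each bag holds 4 vertices, so the decomposition has width 3, which upper-bounds the treewidth. Conversely, {0, 2, 3, 6} is a clique of size 4, and the vertices of any clique must share a bag in every tree decomposition; so some bag has ≥ 4 vertices and tw(G) ≥ 3. The upper and lower bounds meet at 3, so that is the treewidth.

Treewidth 3.
One optimal decomposition is:
Bags: B1 = {0, 2, 3, 6}  B2 = {2, 3, 4, 6}  B3 = {0, 2, 5, 6}  B4 = {0, 2, 3, 7}  B5 = {1, 2, 3, 6}
Tree: B1–B2, B1–B3, B1–B4, B1–B5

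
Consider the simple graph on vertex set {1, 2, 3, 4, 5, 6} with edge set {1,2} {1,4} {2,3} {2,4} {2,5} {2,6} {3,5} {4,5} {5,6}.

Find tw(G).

A width-2 tree decomposition is:
Bags: B1 = {2, 4, 5}  B2 = {1, 2, 4}  B3 = {2, 5, 6}  B4 = {2, 3, 5}
Tree: B1–B2, B1–B3, B3–B4
Every bag has size at most 3, so the width is 3 − 1 = 2 and tw(G) ≤ 2. On the other hand G contains the 3-clique {1, 2, 4}. A clique must lie in a single bag of any decomposition, so no decomposition can have width below 2. The upper and lower bounds meet at 2, so that is the treewidth.

2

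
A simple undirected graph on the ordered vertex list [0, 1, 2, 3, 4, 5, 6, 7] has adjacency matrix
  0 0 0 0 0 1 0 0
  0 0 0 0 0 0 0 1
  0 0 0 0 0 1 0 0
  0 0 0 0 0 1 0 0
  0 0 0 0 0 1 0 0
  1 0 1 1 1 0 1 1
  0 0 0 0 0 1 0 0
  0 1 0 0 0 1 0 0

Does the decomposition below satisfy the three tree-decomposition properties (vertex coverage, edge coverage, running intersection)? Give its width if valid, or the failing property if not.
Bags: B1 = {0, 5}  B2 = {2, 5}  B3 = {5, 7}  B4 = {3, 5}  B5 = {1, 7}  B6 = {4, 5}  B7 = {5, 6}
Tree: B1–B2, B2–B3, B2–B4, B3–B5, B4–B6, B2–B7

Yes; width 1.

Checking the three conditions: (i) the bags cover all of {0, 1, 2, 3, 4, 5, 6, 7}; (ii) for each edge, some bag contains both endpoints; (iii) the bags containing any fixed vertex form a subtree. All hold, so the decomposition is valid with width 2 − 1 = 1.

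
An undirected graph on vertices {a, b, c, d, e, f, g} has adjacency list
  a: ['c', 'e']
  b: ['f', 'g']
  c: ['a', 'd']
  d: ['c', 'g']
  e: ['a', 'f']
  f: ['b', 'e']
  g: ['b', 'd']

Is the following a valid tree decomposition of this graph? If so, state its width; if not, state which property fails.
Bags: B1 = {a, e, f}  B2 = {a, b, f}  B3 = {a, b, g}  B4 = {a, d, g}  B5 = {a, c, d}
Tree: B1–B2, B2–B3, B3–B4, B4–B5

Yes; width 2.

Checking the three conditions: (i) the bags cover all of {a, b, c, d, e, f, g}; (ii) for each edge, some bag contains both endpoints; (iii) the bags containing any fixed vertex form a subtree. All hold, so the decomposition is valid with width 3 − 1 = 2.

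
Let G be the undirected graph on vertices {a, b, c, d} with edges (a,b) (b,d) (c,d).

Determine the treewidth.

A width-1 tree decomposition is:
Bags: B1 = {c, d}  B2 = {b, d}  B3 = {a, b}
Tree: B1–B2, B2–B3
Each bag holds 2 vertices, so the decomposition has width 1, which upper-bounds the treewidth. Since G has at least one edge (e.g. c–d), it is not an edgeless graph, so tw(G) ≥ 1. Therefore the treewidth is 1.

1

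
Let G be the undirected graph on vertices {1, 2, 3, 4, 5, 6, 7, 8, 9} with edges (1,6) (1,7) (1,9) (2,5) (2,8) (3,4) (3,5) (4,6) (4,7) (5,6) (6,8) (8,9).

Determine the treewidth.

3

A width-3 tree decomposition is:
Bags: B1 = {1, 2, 8, 9}  B2 = {1, 2, 6, 8}  B3 = {1, 2, 5, 6}  B4 = {1, 5, 6, 7}  B5 = {4, 5, 6, 7}  B6 = {3, 4, 5, 7}
Tree: B1–B2, B2–B3, B3–B4, B4–B5, B5–B6
Every bag has size at most 4, so the width is 4 − 1 = 3 and tw(G) ≤ 3. For the lower bound: the 4 vertex sets {2,8,9}, {1}, {6}, {3,4,5,7} are disjoint, each induces a connected subgraph, and every pair is joined by at least one edge of G. Contracting each set to a single vertex therefore yields K_{4} as a minor, and since treewidth is minor-monotone, tw(G) ≥ tw(K_{4}) = 3. Combining the bounds, tw(G) = 3.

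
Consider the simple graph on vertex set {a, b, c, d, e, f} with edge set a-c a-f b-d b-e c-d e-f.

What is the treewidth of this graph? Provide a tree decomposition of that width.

Treewidth 2.
One such decomposition:
Bags: B1 = {b, d, e}  B2 = {c, d, e}  B3 = {a, c, e}  B4 = {a, e, f}
Tree: B1–B2, B2–B3, B3–B4

Every bag has size at most 3, so the width is 3 − 1 = 2 and tw(G) ≤ 2. Since e–b–d–c–a–f–e is a cycle in G, G is not acyclic. Forests are exactly the graphs of treewidth ≤ 1, so tw(G) ≥ 2. Combining the bounds, tw(G) = 2.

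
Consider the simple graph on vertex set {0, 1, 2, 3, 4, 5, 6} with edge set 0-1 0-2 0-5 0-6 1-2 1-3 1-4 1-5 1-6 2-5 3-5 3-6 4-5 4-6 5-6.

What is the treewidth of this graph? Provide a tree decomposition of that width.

Treewidth 3.
One optimal decomposition is:
Bags: B1 = {0, 1, 5, 6}  B2 = {1, 3, 5, 6}  B3 = {1, 4, 5, 6}  B4 = {0, 1, 2, 5}
Tree: B1–B2, B2–B3, B1–B4

The largest bag has 4 vertices, giving width 3; this decomposition certifies tw(G) ≤ 3. Conversely, {0, 1, 2, 5} is a clique of size 4, and the vertices of any clique must share a bag in every tree decomposition; so some bag has ≥ 4 vertices and tw(G) ≥ 3. The upper and lower bounds meet at 3, so that is the treewidth.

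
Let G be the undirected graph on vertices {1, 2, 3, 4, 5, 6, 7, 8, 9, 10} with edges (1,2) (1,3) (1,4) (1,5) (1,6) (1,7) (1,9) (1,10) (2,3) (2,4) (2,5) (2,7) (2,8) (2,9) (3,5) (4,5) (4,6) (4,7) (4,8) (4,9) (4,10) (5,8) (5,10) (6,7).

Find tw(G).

3

A width-3 tree decomposition is:
Bags: B1 = {1, 2, 4, 5}  B2 = {1, 4, 5, 10}  B3 = {1, 2, 4, 7}  B4 = {1, 4, 6, 7}  B5 = {1, 2, 4, 9}  B6 = {1, 2, 3, 5}  B7 = {2, 4, 5, 8}
Tree: B1–B2, B1–B3, B3–B4, B1–B5, B1–B6, B1–B7
The largest bag has 4 vertices, giving width 3; this decomposition certifies tw(G) ≤ 3. On the other hand G contains the 4-clique {2, 4, 5, 8}. A clique must lie in a single bag of any decomposition, so no decomposition can have width below 3. Therefore the treewidth is 3.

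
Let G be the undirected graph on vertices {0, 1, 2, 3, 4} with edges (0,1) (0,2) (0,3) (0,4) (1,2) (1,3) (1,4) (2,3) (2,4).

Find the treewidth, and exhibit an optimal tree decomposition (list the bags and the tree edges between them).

Treewidth 3.
One optimal decomposition is:
Bags: B1 = {0, 1, 2, 3}  B2 = {0, 1, 2, 4}
Tree: B1–B2

The largest bag has 4 vertices, giving width 3; this decomposition certifies tw(G) ≤ 3. On the other hand G contains the 4-clique {0, 1, 2, 3}. A clique must lie in a single bag of any decomposition, so no decomposition can have width below 3. Therefore the treewidth is 3.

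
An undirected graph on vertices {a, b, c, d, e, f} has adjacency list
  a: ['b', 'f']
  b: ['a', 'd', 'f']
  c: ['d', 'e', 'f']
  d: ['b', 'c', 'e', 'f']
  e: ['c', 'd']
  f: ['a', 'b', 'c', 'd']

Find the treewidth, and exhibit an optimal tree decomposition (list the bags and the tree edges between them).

Treewidth 2.
One such decomposition:
Bags: B1 = {a, b, f}  B2 = {b, d, f}  B3 = {c, d, f}  B4 = {c, d, e}
Tree: B1–B2, B2–B3, B3–B4

Every bag has size at most 3, so the width is 3 − 1 = 2 and tw(G) ≤ 2. For the lower bound, the 3 vertices {c, d, e} are pairwise adjacent, and any tree decomposition puts a clique entirely inside one bag — forcing width ≥ 2. Combining the bounds, tw(G) = 2.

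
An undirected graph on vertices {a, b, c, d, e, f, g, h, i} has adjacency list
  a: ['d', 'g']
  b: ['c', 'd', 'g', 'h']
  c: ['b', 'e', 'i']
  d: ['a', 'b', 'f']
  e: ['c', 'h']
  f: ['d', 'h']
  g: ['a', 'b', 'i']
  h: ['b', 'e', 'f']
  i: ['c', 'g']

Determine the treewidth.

A width-3 tree decomposition is:
Bags: B1 = {c, e, h, i}  B2 = {b, c, h, i}  B3 = {b, g, h, i}  B4 = {b, f, g, h}  B5 = {b, d, f, g}  B6 = {a, d, f, g}
Tree: B1–B2, B2–B3, B3–B4, B4–B5, B5–B6
Each bag holds 4 vertices, so the decomposition has width 3, which upper-bounds the treewidth. For the lower bound: the 4 vertex sets {c,e,i}, {h}, {b}, {a,d,f,g} are disjoint, each induces a connected subgraph, and every pair is joined by at least one edge of G. Contracting each set to a single vertex therefore yields K_{4} as a minor, and since treewidth is minor-monotone, tw(G) ≥ tw(K_{4}) = 3. Combining the bounds, tw(G) = 3.

3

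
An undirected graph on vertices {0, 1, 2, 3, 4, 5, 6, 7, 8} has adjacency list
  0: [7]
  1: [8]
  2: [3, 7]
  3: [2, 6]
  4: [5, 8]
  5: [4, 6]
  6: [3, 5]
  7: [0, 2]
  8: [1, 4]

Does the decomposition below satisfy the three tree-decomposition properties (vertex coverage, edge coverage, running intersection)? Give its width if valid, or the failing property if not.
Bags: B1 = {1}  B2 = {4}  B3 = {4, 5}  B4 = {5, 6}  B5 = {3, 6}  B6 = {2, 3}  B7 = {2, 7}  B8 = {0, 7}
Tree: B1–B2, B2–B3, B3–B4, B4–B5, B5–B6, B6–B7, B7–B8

No — vertex 8 appears in no bag.

A tree decomposition must satisfy three properties: every vertex lies in some bag; for every edge, both endpoints lie together in some bag; and for every vertex, the bags containing it form a connected subtree. Here vertex 8 appears in no bag, so the decomposition is invalid.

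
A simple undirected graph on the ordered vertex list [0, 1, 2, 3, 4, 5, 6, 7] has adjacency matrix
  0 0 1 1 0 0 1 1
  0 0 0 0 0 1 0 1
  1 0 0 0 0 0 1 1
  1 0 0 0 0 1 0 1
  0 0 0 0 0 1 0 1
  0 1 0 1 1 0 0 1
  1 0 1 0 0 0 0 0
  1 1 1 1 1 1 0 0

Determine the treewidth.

A width-2 tree decomposition is:
Bags: B1 = {4, 5, 7}  B2 = {3, 5, 7}  B3 = {0, 3, 7}  B4 = {0, 2, 7}  B5 = {1, 5, 7}  B6 = {0, 2, 6}
Tree: B1–B2, B2–B3, B3–B4, B2–B5, B4–B6
The largest bag has 3 vertices, giving width 2; this decomposition certifies tw(G) ≤ 2. On the other hand G contains the 3-clique {0, 2, 6}. A clique must lie in a single bag of any decomposition, so no decomposition can have width below 2. The upper and lower bounds meet at 2, so that is the treewidth.

2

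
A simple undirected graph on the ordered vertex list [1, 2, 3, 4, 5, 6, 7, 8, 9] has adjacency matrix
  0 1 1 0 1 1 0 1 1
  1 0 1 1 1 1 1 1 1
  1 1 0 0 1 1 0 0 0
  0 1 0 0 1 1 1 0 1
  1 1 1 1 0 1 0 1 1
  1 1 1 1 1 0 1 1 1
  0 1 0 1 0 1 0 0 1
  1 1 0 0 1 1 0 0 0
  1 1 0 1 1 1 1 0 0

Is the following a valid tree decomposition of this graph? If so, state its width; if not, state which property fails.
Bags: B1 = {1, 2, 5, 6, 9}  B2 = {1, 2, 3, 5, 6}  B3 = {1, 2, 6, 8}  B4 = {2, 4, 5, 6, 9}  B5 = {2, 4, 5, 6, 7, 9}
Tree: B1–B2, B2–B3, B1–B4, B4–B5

No — edge (5,8) lies in no bag.

A tree decomposition must satisfy three properties: every vertex lies in some bag; for every edge, both endpoints lie together in some bag; and for every vertex, the bags containing it form a connected subtree. Here edge (5,8) lies in no bag, so the decomposition is invalid.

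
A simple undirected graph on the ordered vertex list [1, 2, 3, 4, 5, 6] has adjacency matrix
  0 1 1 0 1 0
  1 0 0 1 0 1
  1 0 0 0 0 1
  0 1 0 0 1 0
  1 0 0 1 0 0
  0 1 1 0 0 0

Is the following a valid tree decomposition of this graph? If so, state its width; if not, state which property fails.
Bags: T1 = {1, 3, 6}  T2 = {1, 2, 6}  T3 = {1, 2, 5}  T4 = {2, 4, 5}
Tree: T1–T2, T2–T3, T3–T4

Yes; width 2.

Every vertex of G appears in some bag (union = {1, 2, 3, 4, 5, 6}); every edge is covered by a bag; and for each vertex v the set of bags containing v is connected in the bag tree. The decomposition is therefore valid. The largest bag has 3 vertices, so the width is 2.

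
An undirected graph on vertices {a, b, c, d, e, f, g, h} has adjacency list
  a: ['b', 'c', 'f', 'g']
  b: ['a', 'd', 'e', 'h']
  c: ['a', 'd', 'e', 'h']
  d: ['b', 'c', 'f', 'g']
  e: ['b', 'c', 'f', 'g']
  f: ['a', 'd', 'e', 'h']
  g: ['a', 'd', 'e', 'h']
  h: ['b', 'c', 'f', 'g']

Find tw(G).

A width-4 tree decomposition is:
Bags: B1 = {b, c, e, f, g}  B2 = {b, c, d, f, g}  B3 = {b, c, f, g, h}  B4 = {a, b, c, f, g}
Tree: B1–B2, B2–B3, B3–B4
Each bag holds 5 vertices, so the decomposition has width 4, which upper-bounds the treewidth. For the lower bound: the 5 vertex sets {c,e}, {d,g}, {b,h}, {f}, {a} are disjoint, each induces a connected subgraph, and every pair is joined by at least one edge of G. Contracting each set to a single vertex therefore yields K_{5} as a minor, and since treewidth is minor-monotone, tw(G) ≥ tw(K_{5}) = 4. Therefore the treewidth is 4.

4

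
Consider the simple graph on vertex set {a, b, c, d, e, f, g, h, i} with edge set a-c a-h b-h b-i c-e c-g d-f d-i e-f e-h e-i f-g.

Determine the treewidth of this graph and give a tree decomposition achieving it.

The largest bag has 4 vertices, giving width 3; this decomposition certifies tw(G) ≤ 3. For the lower bound: the 4 vertex sets {d,f,g}, {c}, {e}, {a,b,h,i} are disjoint, each induces a connected subgraph, and every pair is joined by at least one edge of G. Contracting each set to a single vertex therefore yields K_{4} as a minor, and since treewidth is minor-monotone, tw(G) ≥ tw(K_{4}) = 3. Combining the bounds, tw(G) = 3.

Treewidth 3.
One optimal decomposition is:
Bags: B1 = {c, d, f, g}  B2 = {c, d, e, f}  B3 = {c, d, e, i}  B4 = {a, c, e, i}  B5 = {a, e, h, i}  B6 = {a, b, h, i}
Tree: B1–B2, B2–B3, B3–B4, B4–B5, B5–B6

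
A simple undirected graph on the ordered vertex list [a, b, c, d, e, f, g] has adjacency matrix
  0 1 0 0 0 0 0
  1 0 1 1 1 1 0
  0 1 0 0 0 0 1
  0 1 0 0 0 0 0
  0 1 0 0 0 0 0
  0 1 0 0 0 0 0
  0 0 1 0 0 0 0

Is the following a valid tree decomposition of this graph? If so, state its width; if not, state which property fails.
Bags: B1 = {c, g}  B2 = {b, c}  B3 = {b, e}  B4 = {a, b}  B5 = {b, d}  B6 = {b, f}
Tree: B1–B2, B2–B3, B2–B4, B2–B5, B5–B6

Checking the three conditions: (i) the bags cover all of {a, b, c, d, e, f, g}; (ii) for each edge, some bag contains both endpoints; (iii) the bags containing any fixed vertex form a subtree. All hold, so the decomposition is valid with width 2 − 1 = 1.

Yes; width 1.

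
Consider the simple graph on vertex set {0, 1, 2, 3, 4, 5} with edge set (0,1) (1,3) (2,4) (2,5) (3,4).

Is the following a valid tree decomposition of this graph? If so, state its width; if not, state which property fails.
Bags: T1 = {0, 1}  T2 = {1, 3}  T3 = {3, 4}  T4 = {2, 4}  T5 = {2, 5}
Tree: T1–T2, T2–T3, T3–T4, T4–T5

Vertex coverage: the bags together contain {0, 1, 2, 3, 4, 5}, the full vertex set. Edge coverage: each edge of G has both endpoints in at least one bag. Running intersection: for every vertex, the bags containing it form a connected subtree. All three properties hold, so this is a valid tree decomposition of width max|bag| − 1 = 1, and hence tw(G) ≤ 1.

Yes; width 1.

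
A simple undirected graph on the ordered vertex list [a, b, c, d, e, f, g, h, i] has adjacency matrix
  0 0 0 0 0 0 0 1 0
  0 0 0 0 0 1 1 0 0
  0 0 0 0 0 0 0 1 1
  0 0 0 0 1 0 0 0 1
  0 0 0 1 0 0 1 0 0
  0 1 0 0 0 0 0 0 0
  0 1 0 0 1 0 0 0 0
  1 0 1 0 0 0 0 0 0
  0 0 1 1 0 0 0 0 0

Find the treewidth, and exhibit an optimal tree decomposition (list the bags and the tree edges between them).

Each bag holds 2 vertices, so the decomposition has width 1, which upper-bounds the treewidth. G has an edge, so its treewidth is at least 1. The upper and lower bounds meet at 1, so that is the treewidth.

Treewidth 1.
One optimal decomposition is:
Bags: B1 = {b, f}  B2 = {b, g}  B3 = {e, g}  B4 = {d, e}  B5 = {d, i}  B6 = {c, i}  B7 = {c, h}  B8 = {a, h}
Tree: B1–B2, B2–B3, B3–B4, B4–B5, B5–B6, B6–B7, B7–B8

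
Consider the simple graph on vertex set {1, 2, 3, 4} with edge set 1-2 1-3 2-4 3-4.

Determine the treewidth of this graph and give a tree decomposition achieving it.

Treewidth 2.
One optimal decomposition is:
Bags: B1 = {2, 3, 4}  B2 = {1, 2, 3}
Tree: B1–B2

The largest bag has 3 vertices, giving width 2; this decomposition certifies tw(G) ≤ 2. For the lower bound, G contains the cycle 3–4–2–1–3, so G is not a forest; only forests have treewidth ≤ 1, hence tw(G) ≥ 2. Hence tw(G) = 2 exactly.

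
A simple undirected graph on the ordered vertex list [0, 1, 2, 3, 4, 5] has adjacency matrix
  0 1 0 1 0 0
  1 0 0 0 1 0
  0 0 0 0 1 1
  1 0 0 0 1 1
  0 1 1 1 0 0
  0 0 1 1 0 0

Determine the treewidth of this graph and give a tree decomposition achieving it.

Treewidth 2.
Bags: B1 = {0, 1, 3}  B2 = {1, 3, 4}  B3 = {3, 4, 5}  B4 = {2, 4, 5}
Tree: B1–B2, B2–B3, B3–B4

Each bag holds 3 vertices, so the decomposition has width 2, which upper-bounds the treewidth. Since 0–1–4–3–0 is a cycle in G, G is not acyclic. Forests are exactly the graphs of treewidth ≤ 1, so tw(G) ≥ 2. Hence tw(G) = 2 exactly.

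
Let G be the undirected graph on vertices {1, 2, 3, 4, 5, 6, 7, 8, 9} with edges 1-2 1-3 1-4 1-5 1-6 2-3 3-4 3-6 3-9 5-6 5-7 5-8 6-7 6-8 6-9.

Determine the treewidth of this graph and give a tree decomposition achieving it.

The largest bag has 3 vertices, giving width 2; this decomposition certifies tw(G) ≤ 2. On the other hand G contains the 3-clique {1, 2, 3}. A clique must lie in a single bag of any decomposition, so no decomposition can have width below 2. The upper and lower bounds meet at 2, so that is the treewidth.

Treewidth 2.
One such decomposition:
Bags: B1 = {5, 6, 7}  B2 = {5, 6, 8}  B3 = {1, 5, 6}  B4 = {1, 3, 6}  B5 = {1, 2, 3}  B6 = {1, 3, 4}  B7 = {3, 6, 9}
Tree: B1–B2, B2–B3, B3–B4, B4–B5, B5–B6, B4–B7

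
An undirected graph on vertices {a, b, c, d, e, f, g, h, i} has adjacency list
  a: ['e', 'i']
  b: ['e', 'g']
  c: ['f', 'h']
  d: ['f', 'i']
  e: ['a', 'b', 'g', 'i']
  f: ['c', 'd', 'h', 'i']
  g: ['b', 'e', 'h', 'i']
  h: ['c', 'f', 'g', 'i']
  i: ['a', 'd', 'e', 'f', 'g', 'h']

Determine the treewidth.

2

A width-2 tree decomposition is:
Bags: B1 = {f, h, i}  B2 = {g, h, i}  B3 = {e, g, i}  B4 = {b, e, g}  B5 = {c, f, h}  B6 = {d, f, i}  B7 = {a, e, i}
Tree: B1–B2, B2–B3, B3–B4, B1–B5, B1–B6, B3–B7
The largest bag has 3 vertices, giving width 2; this decomposition certifies tw(G) ≤ 2. Conversely, {c, f, h} is a clique of size 3, and the vertices of any clique must share a bag in every tree decomposition; so some bag has ≥ 3 vertices and tw(G) ≥ 2. The upper and lower bounds meet at 2, so that is the treewidth.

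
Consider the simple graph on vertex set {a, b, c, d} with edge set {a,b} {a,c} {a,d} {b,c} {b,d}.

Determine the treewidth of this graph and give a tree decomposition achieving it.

Every bag has size at most 3, so the width is 3 − 1 = 2 and tw(G) ≤ 2. For the lower bound, the 3 vertices {a, b, d} are pairwise adjacent, and any tree decomposition puts a clique entirely inside one bag — forcing width ≥ 2. The upper and lower bounds meet at 2, so that is the treewidth.

Treewidth 2.
Bags: B1 = {a, b, d}  B2 = {a, b, c}
Tree: B1–B2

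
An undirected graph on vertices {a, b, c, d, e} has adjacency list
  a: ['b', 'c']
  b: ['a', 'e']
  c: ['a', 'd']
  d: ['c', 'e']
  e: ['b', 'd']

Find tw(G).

2

A width-2 tree decomposition is:
Bags: B1 = {c, d, e}  B2 = {b, c, e}  B3 = {a, b, c}
Tree: B1–B2, B2–B3
Each bag holds 3 vertices, so the decomposition has width 2, which upper-bounds the treewidth. Since c–d–e–b–a–c is a cycle in G, G is not acyclic. Forests are exactly the graphs of treewidth ≤ 1, so tw(G) ≥ 2. Therefore the treewidth is 2.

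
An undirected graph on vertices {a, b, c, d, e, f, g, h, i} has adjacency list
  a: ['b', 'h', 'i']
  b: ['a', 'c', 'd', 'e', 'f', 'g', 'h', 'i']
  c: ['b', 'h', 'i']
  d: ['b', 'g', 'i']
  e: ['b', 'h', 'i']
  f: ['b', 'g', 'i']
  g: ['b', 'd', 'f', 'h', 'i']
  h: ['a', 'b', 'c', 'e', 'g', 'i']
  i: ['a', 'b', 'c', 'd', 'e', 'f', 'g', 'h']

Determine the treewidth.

3

A width-3 tree decomposition is:
Bags: B1 = {b, g, h, i}  B2 = {b, d, g, i}  B3 = {b, e, h, i}  B4 = {a, b, h, i}  B5 = {b, f, g, i}  B6 = {b, c, h, i}
Tree: B1–B2, B1–B3, B1–B4, B1–B5, B3–B6
Each bag holds 4 vertices, so the decomposition has width 3, which upper-bounds the treewidth. For the lower bound, the 4 vertices {b, d, g, i} are pairwise adjacent, and any tree decomposition puts a clique entirely inside one bag — forcing width ≥ 3. Therefore the treewidth is 3.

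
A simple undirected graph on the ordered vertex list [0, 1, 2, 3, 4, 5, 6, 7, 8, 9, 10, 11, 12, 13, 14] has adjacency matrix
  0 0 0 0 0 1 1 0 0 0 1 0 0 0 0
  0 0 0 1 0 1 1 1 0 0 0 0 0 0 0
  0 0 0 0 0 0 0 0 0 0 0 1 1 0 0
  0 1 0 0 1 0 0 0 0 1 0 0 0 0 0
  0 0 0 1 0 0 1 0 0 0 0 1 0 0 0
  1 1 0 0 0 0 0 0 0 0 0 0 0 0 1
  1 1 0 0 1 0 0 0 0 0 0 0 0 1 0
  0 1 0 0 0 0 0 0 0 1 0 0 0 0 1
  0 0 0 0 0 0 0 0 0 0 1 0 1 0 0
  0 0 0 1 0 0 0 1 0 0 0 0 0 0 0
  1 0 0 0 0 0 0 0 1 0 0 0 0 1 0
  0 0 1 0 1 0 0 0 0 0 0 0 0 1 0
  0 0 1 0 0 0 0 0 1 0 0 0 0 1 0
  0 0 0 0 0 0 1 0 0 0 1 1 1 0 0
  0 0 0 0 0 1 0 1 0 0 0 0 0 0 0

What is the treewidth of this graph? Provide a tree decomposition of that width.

The largest bag has 4 vertices, giving width 3; this decomposition certifies tw(G) ≤ 3. For the lower bound: the 4 vertex sets {2,8,12}, {10}, {13}, {0,4,6,11} are disjoint, each induces a connected subgraph, and every pair is joined by at least one edge of G. Contracting each set to a single vertex therefore yields K_{4} as a minor, and since treewidth is minor-monotone, tw(G) ≥ tw(K_{4}) = 3. Therefore the treewidth is 3.

Treewidth 3.
Bags: B1 = {2, 8, 10, 12}  B2 = {2, 10, 12, 13}  B3 = {2, 10, 11, 13}  B4 = {0, 10, 11, 13}  B5 = {0, 6, 11, 13}  B6 = {0, 4, 6, 11}  B7 = {0, 4, 5, 6}  B8 = {1, 4, 5, 6}  B9 = {1, 3, 4, 5}  B10 = {1, 3, 5, 14}  B11 = {1, 3, 7, 14}  B12 = {3, 7, 9, 14}
Tree: B1–B2, B2–B3, B3–B4, B4–B5, B5–B6, B6–B7, B7–B8, B8–B9, B9–B10, B10–B11, B11–B12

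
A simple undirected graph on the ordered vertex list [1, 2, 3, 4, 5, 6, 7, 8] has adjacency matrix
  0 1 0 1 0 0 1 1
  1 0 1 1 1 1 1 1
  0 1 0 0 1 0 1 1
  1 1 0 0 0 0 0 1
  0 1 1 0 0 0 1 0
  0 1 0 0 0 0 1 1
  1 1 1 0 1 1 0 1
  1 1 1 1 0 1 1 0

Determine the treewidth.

3

A width-3 tree decomposition is:
Bags: B1 = {1, 2, 7, 8}  B2 = {1, 2, 4, 8}  B3 = {2, 3, 7, 8}  B4 = {2, 6, 7, 8}  B5 = {2, 3, 5, 7}
Tree: B1–B2, B1–B3, B3–B4, B3–B5
Each bag holds 4 vertices, so the decomposition has width 3, which upper-bounds the treewidth. For the lower bound, the 4 vertices {1, 2, 4, 8} are pairwise adjacent, and any tree decomposition puts a clique entirely inside one bag — forcing width ≥ 3. Combining the bounds, tw(G) = 3.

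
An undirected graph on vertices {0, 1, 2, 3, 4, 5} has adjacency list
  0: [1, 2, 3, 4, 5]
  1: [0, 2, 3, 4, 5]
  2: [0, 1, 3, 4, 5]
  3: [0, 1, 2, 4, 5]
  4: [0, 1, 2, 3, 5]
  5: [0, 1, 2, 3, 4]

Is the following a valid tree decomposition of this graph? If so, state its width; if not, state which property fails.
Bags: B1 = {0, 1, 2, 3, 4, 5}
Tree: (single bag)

Yes; width 5.

Vertex coverage: the bags together contain {0, 1, 2, 3, 4, 5}, the full vertex set. Edge coverage: each edge of G has both endpoints in at least one bag. Running intersection: for every vertex, the bags containing it form a connected subtree. All three properties hold, so this is a valid tree decomposition of width max|bag| − 1 = 5, and hence tw(G) ≤ 5.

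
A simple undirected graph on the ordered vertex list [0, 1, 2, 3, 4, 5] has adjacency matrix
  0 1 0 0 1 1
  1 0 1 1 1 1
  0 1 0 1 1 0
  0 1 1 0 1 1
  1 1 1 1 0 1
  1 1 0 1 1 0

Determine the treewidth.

3

A width-3 tree decomposition is:
Bags: B1 = {1, 3, 4, 5}  B2 = {0, 1, 4, 5}  B3 = {1, 2, 3, 4}
Tree: B1–B2, B1–B3
Each bag holds 4 vertices, so the decomposition has width 3, which upper-bounds the treewidth. On the other hand G contains the 4-clique {0, 1, 4, 5}. A clique must lie in a single bag of any decomposition, so no decomposition can have width below 3. Hence tw(G) = 3 exactly.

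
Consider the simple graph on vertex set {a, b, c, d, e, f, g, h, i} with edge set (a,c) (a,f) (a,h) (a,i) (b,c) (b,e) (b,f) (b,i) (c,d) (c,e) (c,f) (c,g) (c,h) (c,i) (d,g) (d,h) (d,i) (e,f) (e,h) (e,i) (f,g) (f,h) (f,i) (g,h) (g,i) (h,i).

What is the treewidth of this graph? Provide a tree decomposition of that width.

Treewidth 4.
One optimal decomposition is:
Bags: B1 = {a, c, f, h, i}  B2 = {c, e, f, h, i}  B3 = {c, f, g, h, i}  B4 = {c, d, g, h, i}  B5 = {b, c, e, f, i}
Tree: B1–B2, B1–B3, B3–B4, B2–B5

The largest bag has 5 vertices, giving width 4; this decomposition certifies tw(G) ≤ 4. Conversely, {c, d, g, h, i} is a clique of size 5, and the vertices of any clique must share a bag in every tree decomposition; so some bag has ≥ 5 vertices and tw(G) ≥ 4. The upper and lower bounds meet at 4, so that is the treewidth.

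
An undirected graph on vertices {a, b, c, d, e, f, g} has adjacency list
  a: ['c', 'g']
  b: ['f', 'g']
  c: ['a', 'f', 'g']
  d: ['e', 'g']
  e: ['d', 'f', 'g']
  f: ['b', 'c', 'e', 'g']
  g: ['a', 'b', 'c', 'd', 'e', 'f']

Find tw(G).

A width-2 tree decomposition is:
Bags: B1 = {c, f, g}  B2 = {e, f, g}  B3 = {a, c, g}  B4 = {d, e, g}  B5 = {b, f, g}
Tree: B1–B2, B1–B3, B2–B4, B2–B5
Every bag has size at most 3, so the width is 3 − 1 = 2 and tw(G) ≤ 2. Conversely, {d, e, g} is a clique of size 3, and the vertices of any clique must share a bag in every tree decomposition; so some bag has ≥ 3 vertices and tw(G) ≥ 2. The upper and lower bounds meet at 2, so that is the treewidth.

2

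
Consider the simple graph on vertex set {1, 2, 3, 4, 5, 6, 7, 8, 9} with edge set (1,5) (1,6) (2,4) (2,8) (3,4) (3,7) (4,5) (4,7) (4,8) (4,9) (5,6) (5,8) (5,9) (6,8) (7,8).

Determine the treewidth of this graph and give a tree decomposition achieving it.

Treewidth 2.
Bags: B1 = {4, 5, 8}  B2 = {5, 6, 8}  B3 = {4, 7, 8}  B4 = {4, 5, 9}  B5 = {1, 5, 6}  B6 = {3, 4, 7}  B7 = {2, 4, 8}
Tree: B1–B2, B1–B3, B1–B4, B2–B5, B3–B6, B3–B7

Each bag holds 3 vertices, so the decomposition has width 2, which upper-bounds the treewidth. For the lower bound, the 3 vertices {1, 5, 6} are pairwise adjacent, and any tree decomposition puts a clique entirely inside one bag — forcing width ≥ 2. Hence tw(G) = 2 exactly.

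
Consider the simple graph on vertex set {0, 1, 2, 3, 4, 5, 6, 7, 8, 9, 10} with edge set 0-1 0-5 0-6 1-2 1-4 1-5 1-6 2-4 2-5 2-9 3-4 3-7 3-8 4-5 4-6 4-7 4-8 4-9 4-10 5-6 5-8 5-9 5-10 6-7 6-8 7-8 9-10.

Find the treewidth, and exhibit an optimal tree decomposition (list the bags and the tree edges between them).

Every bag has size at most 4, so the width is 4 − 1 = 3 and tw(G) ≤ 3. On the other hand G contains the 4-clique {0, 1, 5, 6}. A clique must lie in a single bag of any decomposition, so no decomposition can have width below 3. Hence tw(G) = 3 exactly.

Treewidth 3.
One optimal decomposition is:
Bags: B1 = {0, 1, 5, 6}  B2 = {1, 4, 5, 6}  B3 = {4, 5, 6, 8}  B4 = {4, 6, 7, 8}  B5 = {1, 2, 4, 5}  B6 = {2, 4, 5, 9}  B7 = {3, 4, 7, 8}  B8 = {4, 5, 9, 10}
Tree: B1–B2, B2–B3, B3–B4, B2–B5, B5–B6, B4–B7, B6–B8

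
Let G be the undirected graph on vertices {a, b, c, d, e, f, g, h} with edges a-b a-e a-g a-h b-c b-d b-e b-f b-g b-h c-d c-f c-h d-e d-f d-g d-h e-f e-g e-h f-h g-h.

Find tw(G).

A width-4 tree decomposition is:
Bags: B1 = {b, d, e, f, h}  B2 = {b, d, e, g, h}  B3 = {b, c, d, f, h}  B4 = {a, b, e, g, h}
Tree: B1–B2, B1–B3, B2–B4
The largest bag has 5 vertices, giving width 4; this decomposition certifies tw(G) ≤ 4. On the other hand G contains the 5-clique {b, d, e, g, h}. A clique must lie in a single bag of any decomposition, so no decomposition can have width below 4. Therefore the treewidth is 4.

4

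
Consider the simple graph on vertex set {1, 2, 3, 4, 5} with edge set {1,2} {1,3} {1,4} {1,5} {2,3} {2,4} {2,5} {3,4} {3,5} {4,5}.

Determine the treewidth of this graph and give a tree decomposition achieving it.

With just one bag of size 5, the width is 5 − 1 = 4, so tw(G) ≤ 4. For the lower bound, the 5 vertices {1, 2, 3, 4, 5} are pairwise adjacent, and any tree decomposition puts a clique entirely inside one bag — forcing width ≥ 4. Therefore the treewidth is 4.

Treewidth 4.
One optimal decomposition is:
Bags: B1 = {1, 2, 3, 4, 5}
Tree: (single bag)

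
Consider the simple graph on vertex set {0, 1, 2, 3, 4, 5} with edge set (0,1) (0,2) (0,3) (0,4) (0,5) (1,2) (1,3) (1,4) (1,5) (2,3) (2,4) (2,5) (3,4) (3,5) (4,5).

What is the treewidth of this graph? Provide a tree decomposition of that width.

With just one bag of size 6, the width is 6 − 1 = 5, so tw(G) ≤ 5. Conversely, {0, 1, 2, 3, 4, 5} is a clique of size 6, and the vertices of any clique must share a bag in every tree decomposition; so some bag has ≥ 6 vertices and tw(G) ≥ 5. Combining the bounds, tw(G) = 5.

Treewidth 5.
Bags: B1 = {0, 1, 2, 3, 4, 5}
Tree: (single bag)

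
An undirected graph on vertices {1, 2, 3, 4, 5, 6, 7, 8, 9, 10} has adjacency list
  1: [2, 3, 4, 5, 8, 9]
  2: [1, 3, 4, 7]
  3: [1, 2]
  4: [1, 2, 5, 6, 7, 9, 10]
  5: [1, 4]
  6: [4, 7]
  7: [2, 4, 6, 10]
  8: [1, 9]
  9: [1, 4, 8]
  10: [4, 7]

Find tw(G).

2

A width-2 tree decomposition is:
Bags: B1 = {1, 4, 5}  B2 = {1, 2, 4}  B3 = {1, 4, 9}  B4 = {1, 2, 3}  B5 = {2, 4, 7}  B6 = {1, 8, 9}  B7 = {4, 6, 7}  B8 = {4, 7, 10}
Tree: B1–B2, B2–B3, B2–B4, B2–B5, B3–B6, B5–B7, B5–B8
Each bag holds 3 vertices, so the decomposition has width 2, which upper-bounds the treewidth. On the other hand G contains the 3-clique {1, 8, 9}. A clique must lie in a single bag of any decomposition, so no decomposition can have width below 2. Hence tw(G) = 2 exactly.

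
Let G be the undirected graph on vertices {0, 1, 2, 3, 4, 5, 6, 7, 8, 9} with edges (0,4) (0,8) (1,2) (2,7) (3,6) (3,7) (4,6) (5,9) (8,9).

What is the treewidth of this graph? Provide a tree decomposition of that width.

Treewidth 1.
One optimal decomposition is:
Bags: B1 = {5, 9}  B2 = {8, 9}  B3 = {0, 8}  B4 = {0, 4}  B5 = {4, 6}  B6 = {3, 6}  B7 = {3, 7}  B8 = {2, 7}  B9 = {1, 2}
Tree: B1–B2, B2–B3, B3–B4, B4–B5, B5–B6, B6–B7, B7–B8, B8–B9

The largest bag has 2 vertices, giving width 1; this decomposition certifies tw(G) ≤ 1. G has an edge, so its treewidth is at least 1. The upper and lower bounds meet at 1, so that is the treewidth.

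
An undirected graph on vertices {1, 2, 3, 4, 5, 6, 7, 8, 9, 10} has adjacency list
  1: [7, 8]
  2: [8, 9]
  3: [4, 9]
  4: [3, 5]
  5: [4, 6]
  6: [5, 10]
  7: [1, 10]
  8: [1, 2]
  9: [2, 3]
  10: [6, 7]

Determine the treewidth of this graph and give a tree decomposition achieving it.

Each bag holds 3 vertices, so the decomposition has width 2, which upper-bounds the treewidth. Since 4–3–9–2–8–1–7–10–6–5–4 is a cycle in G, G is not acyclic. Forests are exactly the graphs of treewidth ≤ 1, so tw(G) ≥ 2. Therefore the treewidth is 2.

Treewidth 2.
One such decomposition:
Bags: B1 = {3, 4, 9}  B2 = {2, 4, 9}  B3 = {2, 4, 8}  B4 = {1, 4, 8}  B5 = {1, 4, 7}  B6 = {4, 7, 10}  B7 = {4, 6, 10}  B8 = {4, 5, 6}
Tree: B1–B2, B2–B3, B3–B4, B4–B5, B5–B6, B6–B7, B7–B8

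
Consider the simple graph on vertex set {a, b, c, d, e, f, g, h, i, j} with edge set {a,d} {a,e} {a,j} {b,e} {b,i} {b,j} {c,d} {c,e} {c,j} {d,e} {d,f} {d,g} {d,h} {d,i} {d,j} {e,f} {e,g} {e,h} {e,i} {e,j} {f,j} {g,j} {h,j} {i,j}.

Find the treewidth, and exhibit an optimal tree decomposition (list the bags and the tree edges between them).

Treewidth 3.
One optimal decomposition is:
Bags: B1 = {c, d, e, j}  B2 = {d, e, i, j}  B3 = {d, e, g, j}  B4 = {a, d, e, j}  B5 = {d, e, h, j}  B6 = {d, e, f, j}  B7 = {b, e, i, j}
Tree: B1–B2, B1–B3, B1–B4, B1–B5, B1–B6, B2–B7

Each bag holds 4 vertices, so the decomposition has width 3, which upper-bounds the treewidth. Conversely, {d, e, f, j} is a clique of size 4, and the vertices of any clique must share a bag in every tree decomposition; so some bag has ≥ 4 vertices and tw(G) ≥ 3. Hence tw(G) = 3 exactly.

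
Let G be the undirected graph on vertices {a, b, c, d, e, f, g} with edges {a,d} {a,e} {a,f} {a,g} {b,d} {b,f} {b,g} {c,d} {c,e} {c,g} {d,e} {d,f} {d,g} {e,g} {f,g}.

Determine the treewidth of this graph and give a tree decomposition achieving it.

Every bag has size at most 4, so the width is 4 − 1 = 3 and tw(G) ≤ 3. Conversely, {c, d, e, g} is a clique of size 4, and the vertices of any clique must share a bag in every tree decomposition; so some bag has ≥ 4 vertices and tw(G) ≥ 3. Hence tw(G) = 3 exactly.

Treewidth 3.
One such decomposition:
Bags: B1 = {a, d, f, g}  B2 = {a, d, e, g}  B3 = {b, d, f, g}  B4 = {c, d, e, g}
Tree: B1–B2, B1–B3, B2–B4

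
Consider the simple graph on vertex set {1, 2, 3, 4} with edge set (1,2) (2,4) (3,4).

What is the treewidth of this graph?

1

A width-1 tree decomposition is:
Bags: B1 = {3, 4}  B2 = {2, 4}  B3 = {1, 2}
Tree: B1–B2, B2–B3
Each bag holds 2 vertices, so the decomposition has width 1, which upper-bounds the treewidth. Since G has at least one edge (e.g. 3–4), it is not an edgeless graph, so tw(G) ≥ 1. Hence tw(G) = 1 exactly.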